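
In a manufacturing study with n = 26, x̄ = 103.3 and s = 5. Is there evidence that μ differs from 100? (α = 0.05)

t = (x̄ - μ₀)/(s/√n) = (103.3 - 100)/(5/√26) = 3.365. df = 25, critical t = ±2.06. Reject H₀.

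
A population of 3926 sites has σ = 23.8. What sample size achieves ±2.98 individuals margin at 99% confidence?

Without FPC: n₀ = (2.576×23.8/2.98)² = 423.266. With FPC: n = n₀N/(n₀+N-1) = 382.2 → n = 383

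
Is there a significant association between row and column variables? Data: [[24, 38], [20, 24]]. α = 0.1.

χ² = 0.482. df = 1, critical = 2.706. Fail to reject H₀. No evidence of dependence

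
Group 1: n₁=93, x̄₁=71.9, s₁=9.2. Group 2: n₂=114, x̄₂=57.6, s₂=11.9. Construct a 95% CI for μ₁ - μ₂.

Difference = 14.3. SE = √(9.2²/93 + 11.9²/114) = 1.467. CI = (11.42, 17.18)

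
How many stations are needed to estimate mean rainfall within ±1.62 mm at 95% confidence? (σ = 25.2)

n = (z*σ/E)² = (1.96×25.2/1.62)² = 929.6 → n = 930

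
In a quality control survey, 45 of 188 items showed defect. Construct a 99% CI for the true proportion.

p̂ = 0.239. CI = p̂ ± z*√(p̂(1-p̂)/n) = (0.159, 0.32)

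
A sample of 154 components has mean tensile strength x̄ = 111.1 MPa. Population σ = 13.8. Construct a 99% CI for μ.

CI = x̄ ± z*(σ/√n) = 111.1 ± 2.576(13.8/√154) = 111.1 ± 2.86 = (108.24, 113.96)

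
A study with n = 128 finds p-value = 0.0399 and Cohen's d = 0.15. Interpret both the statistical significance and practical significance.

Statistically significant (p = 0.0399 < 0.05). Cohen's d = 0.15 indicates a very small effect size. Both statistical and practical significance should be considered.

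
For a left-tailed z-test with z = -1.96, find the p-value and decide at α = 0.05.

p = P(Z < -1.96) = Φ(-1.96) ≈ 0.025. Since p < 0.05, reject H₀ (significant) at α = 0.05.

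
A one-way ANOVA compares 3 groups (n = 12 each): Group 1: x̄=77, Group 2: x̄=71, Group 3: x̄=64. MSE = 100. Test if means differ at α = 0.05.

Grand mean = 70.67. SS_between = 1016.0, MS_between = 508.0. F = 5.08, F_crit ≈ 3.285. Reject H₀.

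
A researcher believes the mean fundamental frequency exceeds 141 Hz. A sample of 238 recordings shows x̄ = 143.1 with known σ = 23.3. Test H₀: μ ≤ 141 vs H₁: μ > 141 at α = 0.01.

z = 1.39. Critical value: 2.33. Fail to reject H₀.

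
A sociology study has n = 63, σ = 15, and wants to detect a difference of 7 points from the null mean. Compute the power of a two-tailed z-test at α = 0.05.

SE = σ/√n = 15/√63 = 1.89. Non-centrality λ = d/SE = 7/1.89 = 3.704. Power ≈ Φ(λ - z_{α/2}) = Φ(3.704 - 1.96) = Φ(1.744) = 0.959.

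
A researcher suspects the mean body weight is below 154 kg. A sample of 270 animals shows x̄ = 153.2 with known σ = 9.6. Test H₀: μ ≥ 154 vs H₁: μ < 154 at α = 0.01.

z = -1.369. Critical value: -2.33. Fail to reject H₀.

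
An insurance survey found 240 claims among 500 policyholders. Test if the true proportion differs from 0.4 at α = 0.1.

p̂ = 0.48, p₀ = 0.4. z = (p̂ - p₀)/√(p₀(1-p₀)/n) = 3.651. Critical: ±1.645. Reject H₀.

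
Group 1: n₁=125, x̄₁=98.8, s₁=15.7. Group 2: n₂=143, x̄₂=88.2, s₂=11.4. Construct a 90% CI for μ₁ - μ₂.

Difference = 10.6. SE = √(15.7²/125 + 11.4²/143) = 1.697. CI = (7.81, 13.39)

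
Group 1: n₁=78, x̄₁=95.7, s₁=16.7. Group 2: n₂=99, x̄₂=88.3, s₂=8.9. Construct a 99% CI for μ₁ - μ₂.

Difference = 7.4. SE = √(16.7²/78 + 8.9²/99) = 2.092. CI = (2.01, 12.79)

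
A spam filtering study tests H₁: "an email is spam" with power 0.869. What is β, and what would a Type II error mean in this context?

β = 1 - power = 1 - 0.869 = 0.131. A Type II error is failing to reject H₀ when H₀ is false (false negative) — here, failing to conclude that an email is spam when in fact it is true. Consequence: a spam email lands in the inbox.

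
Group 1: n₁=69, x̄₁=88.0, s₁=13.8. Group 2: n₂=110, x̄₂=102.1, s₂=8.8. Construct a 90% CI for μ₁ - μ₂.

Difference = -14.1. SE = √(13.8²/69 + 8.8²/110) = 1.861. CI = (-17.16, -11.04)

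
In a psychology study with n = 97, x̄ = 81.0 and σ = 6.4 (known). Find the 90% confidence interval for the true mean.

CI = x̄ ± z*(σ/√n) = 81.0 ± 1.645(6.4/√97) = 81.0 ± 1.07 = (79.93, 82.07)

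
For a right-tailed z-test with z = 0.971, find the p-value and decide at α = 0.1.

p = P(Z > 0.971) = 1 - Φ(0.971) ≈ 0.1658. Since p ≥ 0.1, fail to reject H₀ (not significant) at α = 0.1.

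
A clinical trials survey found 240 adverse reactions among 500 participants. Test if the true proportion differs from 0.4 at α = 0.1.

p̂ = 0.48, p₀ = 0.4. z = (p̂ - p₀)/√(p₀(1-p₀)/n) = 3.651. Critical: ±1.645. Reject H₀.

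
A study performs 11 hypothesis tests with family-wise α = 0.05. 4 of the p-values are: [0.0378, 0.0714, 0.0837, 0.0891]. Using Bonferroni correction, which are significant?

Bonferroni α = 0.05/11 = 0.00455. None of the given p-values are significant.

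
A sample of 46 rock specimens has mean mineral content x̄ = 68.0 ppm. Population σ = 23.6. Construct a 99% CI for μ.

CI = x̄ ± z*(σ/√n) = 68.0 ± 2.576(23.6/√46) = 68.0 ± 8.96 = (59.04, 76.96)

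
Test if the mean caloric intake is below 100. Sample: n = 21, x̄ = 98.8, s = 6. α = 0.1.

t = (98.8 - 100)/(6/√21) = -0.917, df = 20. Critical t = -1.325. Fail to reject H₀.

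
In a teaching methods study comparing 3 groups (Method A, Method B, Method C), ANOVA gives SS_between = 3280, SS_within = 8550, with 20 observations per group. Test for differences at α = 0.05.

df_between = 2, df_within = 57. F = MS_between/MS_within = 1640.0/150.0 = 10.933. F_crit ≈ 3.159. Reject H₀. At least one mean differs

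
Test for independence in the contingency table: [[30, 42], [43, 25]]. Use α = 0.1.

χ² = 6.52. df = 1, critical = 2.706. Reject H₀. Variables are dependent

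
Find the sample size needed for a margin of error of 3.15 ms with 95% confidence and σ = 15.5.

n = (z*σ/E)² = (1.96×15.5/3.15)² = 93.02 → n = 94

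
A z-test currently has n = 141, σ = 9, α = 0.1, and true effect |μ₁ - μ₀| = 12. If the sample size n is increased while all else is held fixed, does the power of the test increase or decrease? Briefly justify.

Power increases: a larger n shrinks the standard error σ/√n, moving the sampling distribution under H₁ further from the critical value.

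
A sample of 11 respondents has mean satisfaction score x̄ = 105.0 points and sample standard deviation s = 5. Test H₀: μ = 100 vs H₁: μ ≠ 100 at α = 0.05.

t = (x̄ - μ₀)/(s/√n) = (105.0 - 100)/(5/√11) = 3.317. df = 10, critical t = ±2.228. Reject H₀.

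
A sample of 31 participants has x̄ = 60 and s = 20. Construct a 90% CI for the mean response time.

CI = x̄ ± t*(s/√n) = 60 ± 1.697(20/√31) = (53.9, 66.1)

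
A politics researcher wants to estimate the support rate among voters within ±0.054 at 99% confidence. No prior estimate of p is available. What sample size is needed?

Conservative approach: use p = 0.5 (maximizes p(1-p) = 0.25). n = z²(0.25)/E² = 2.576²×0.25/0.054² = 568.9 → n = 569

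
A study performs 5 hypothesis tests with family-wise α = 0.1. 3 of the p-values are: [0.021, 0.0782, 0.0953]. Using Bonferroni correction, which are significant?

Bonferroni α = 0.1/5 = 0.02. None of the given p-values are significant.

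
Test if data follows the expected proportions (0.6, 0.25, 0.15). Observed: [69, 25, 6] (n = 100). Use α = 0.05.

Expected: [60.0, 25.0, 15.0]. χ² = 6.75. df = 2, critical = 5.991. Reject H₀.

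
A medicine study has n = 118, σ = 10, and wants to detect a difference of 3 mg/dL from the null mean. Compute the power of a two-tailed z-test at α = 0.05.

SE = σ/√n = 10/√118 = 0.921. Non-centrality λ = d/SE = 3/0.921 = 3.259. Power ≈ Φ(λ - z_{α/2}) = Φ(3.259 - 1.96) = Φ(1.299) = 0.903.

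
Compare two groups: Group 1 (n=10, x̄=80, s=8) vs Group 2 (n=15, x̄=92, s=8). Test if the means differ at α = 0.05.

Pooled sp = 8.0. t = -3.674, df = 23. Critical t = ±2.069. Reject H₀.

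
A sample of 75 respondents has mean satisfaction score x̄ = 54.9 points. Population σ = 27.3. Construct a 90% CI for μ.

CI = x̄ ± z*(σ/√n) = 54.9 ± 1.645(27.3/√75) = 54.9 ± 5.19 = (49.71, 60.09)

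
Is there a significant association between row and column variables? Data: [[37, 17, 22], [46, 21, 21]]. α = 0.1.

χ² = 0.545. df = 2, critical = 4.605. Fail to reject H₀. No evidence of dependence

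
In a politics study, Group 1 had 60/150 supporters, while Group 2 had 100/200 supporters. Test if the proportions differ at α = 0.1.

p̂₁ = 0.4, p̂₂ = 0.5, pooled p̂ = 0.457. z = -1.858. Critical: ±1.645. Reject H₀.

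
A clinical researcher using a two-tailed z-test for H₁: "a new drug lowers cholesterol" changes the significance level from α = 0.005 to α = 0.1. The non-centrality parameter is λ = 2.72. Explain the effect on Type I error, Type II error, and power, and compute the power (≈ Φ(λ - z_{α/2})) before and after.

Increasing α from 0.005 to 0.1:
• Type I error rate increases (α is the Type I rate by definition).
• Critical value moves from z_{α/2} = 2.807 to 1.645, so power = Φ(λ - z_{α/2}) goes from Φ(2.72 - 2.807) = 0.465 to Φ(2.72 - 1.645) = 0.859.
• Type II error rate β = 1 - power therefore decreases (0.535 → 0.141).
Appropriate when false negatives are costly — here, shelving an effective drug — patients miss out on a treatment that would have helped.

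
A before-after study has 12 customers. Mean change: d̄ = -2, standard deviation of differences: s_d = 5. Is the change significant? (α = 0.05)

t = d̄/(s_d/√n) = -2/(5/√12) = -1.386. df = 11, critical t = ±2.201. Fail to reject H₀.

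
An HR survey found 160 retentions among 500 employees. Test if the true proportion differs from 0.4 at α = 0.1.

p̂ = 0.32, p₀ = 0.4. z = (p̂ - p₀)/√(p₀(1-p₀)/n) = -3.651. Critical: ±1.645. Reject H₀.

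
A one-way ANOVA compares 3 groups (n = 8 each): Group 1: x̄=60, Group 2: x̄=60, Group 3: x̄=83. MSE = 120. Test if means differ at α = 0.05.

Grand mean = 67.67. SS_between = 2821.33, MS_between = 1410.67. F = 11.756, F_crit ≈ 3.467. Reject H₀.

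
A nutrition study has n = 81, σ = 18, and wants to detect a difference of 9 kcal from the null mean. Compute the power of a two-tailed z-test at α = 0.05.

SE = σ/√n = 18/√81 = 2.0. Non-centrality λ = d/SE = 9/2.0 = 4.5. Power ≈ Φ(λ - z_{α/2}) = Φ(4.5 - 1.96) = Φ(2.54) = 0.994.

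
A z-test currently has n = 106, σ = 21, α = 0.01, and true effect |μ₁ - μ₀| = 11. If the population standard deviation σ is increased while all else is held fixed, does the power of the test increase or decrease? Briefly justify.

Power decreases: a larger σ inflates the standard error σ/√n, pulling the sampling distribution under H₁ back toward the critical value.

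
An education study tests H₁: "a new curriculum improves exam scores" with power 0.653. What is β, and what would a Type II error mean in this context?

β = 1 - power = 1 - 0.653 = 0.347. A Type II error is failing to reject H₀ when H₀ is false (false negative) — here, failing to conclude that a new curriculum improves exam scores when in fact it is true. Consequence: keeping the old curriculum when the new one would have helped students.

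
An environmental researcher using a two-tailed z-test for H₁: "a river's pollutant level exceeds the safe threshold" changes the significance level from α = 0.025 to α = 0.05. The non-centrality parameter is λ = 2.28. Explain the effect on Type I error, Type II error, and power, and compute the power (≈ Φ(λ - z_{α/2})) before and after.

Increasing α from 0.025 to 0.05:
• Type I error rate increases (α is the Type I rate by definition).
• Critical value moves from z_{α/2} = 2.241 to 1.96, so power = Φ(λ - z_{α/2}) goes from Φ(2.28 - 2.241) = 0.516 to Φ(2.28 - 1.96) = 0.626.
• Type II error rate β = 1 - power therefore decreases (0.484 → 0.374).
Appropriate when false negatives are costly — here, allowing unsafe pollution to continue.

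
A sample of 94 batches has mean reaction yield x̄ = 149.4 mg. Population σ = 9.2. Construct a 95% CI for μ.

CI = x̄ ± z*(σ/√n) = 149.4 ± 1.96(9.2/√94) = 149.4 ± 1.86 = (147.54, 151.26)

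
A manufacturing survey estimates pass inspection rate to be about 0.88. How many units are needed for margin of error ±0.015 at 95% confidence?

n = z²p(1-p)/E² = 1.96²×0.88×0.12/0.015² = 1803.0 → n = 1803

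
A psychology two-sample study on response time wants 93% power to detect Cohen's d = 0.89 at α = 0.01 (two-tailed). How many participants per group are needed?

z_{α/2} = 2.576, z_β = Φ⁻¹(0.93) = 1.476. For large effect (d = 0.89): n per group = 2(z_{α/2} + z_β)²/d² = 2(2.576 + 1.476)²/0.89² = 41.5 → 42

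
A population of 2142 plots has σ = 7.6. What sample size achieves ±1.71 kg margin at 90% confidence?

Without FPC: n₀ = (1.645×7.6/1.71)² = 53.452. With FPC: n = n₀N/(n₀+N-1) = 52.2 → n = 53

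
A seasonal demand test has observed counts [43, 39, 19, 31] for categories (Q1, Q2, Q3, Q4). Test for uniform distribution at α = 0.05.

Expected = 33 each. χ² = Σ(O-E)²/E = 10.182. df = 3, critical value = 7.815. Reject H₀.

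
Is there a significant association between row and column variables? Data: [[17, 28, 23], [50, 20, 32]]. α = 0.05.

χ² = 12.771. df = 2, critical = 5.991. Reject H₀. Variables are dependent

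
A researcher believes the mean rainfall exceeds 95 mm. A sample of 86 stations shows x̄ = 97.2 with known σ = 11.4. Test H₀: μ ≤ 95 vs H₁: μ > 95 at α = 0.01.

z = 1.79. Critical value: 2.33. Fail to reject H₀.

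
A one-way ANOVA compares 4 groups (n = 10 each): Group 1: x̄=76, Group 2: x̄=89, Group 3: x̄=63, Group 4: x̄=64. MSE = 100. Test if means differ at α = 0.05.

Grand mean = 73.0. SS_between = 4460.0, MS_between = 1486.67. F = 14.867, F_crit ≈ 2.866. Reject H₀.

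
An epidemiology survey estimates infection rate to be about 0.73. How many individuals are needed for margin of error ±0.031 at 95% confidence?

n = z²p(1-p)/E² = 1.96²×0.73×0.27/0.031² = 787.9 → n = 788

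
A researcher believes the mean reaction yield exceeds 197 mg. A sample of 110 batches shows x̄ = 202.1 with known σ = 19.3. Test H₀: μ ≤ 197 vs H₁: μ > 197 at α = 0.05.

z = 2.771. Critical value: 1.645. Reject H₀.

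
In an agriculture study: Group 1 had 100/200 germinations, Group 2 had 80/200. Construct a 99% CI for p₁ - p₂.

p̂₁ = 0.5, p̂₂ = 0.4. Difference = 0.1. CI = (-0.028, 0.228)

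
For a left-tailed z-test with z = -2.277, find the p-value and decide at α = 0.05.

p = P(Z < -2.277) = Φ(-2.277) ≈ 0.0114. Since p < 0.05, reject H₀ (significant) at α = 0.05.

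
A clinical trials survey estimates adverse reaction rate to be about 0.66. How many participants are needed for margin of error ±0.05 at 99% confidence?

n = z²p(1-p)/E² = 2.576²×0.66×0.34/0.05² = 595.6 → n = 596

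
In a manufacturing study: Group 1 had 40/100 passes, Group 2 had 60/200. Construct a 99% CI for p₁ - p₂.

p̂₁ = 0.4, p̂₂ = 0.3. Difference = 0.1. CI = (-0.051, 0.251)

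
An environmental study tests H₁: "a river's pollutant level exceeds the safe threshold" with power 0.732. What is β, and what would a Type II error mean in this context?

β = 1 - power = 1 - 0.732 = 0.268. A Type II error is failing to reject H₀ when H₀ is false (false negative) — here, failing to conclude that a river's pollutant level exceeds the safe threshold when in fact it is true. Consequence: allowing unsafe pollution to continue.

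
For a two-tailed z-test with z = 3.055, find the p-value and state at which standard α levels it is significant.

p = 2·P(Z > |3.055|) = 2·(1 - Φ(3.055)) ≈ 0.0023. Significant at α = 0.1; Significant at α = 0.05; Significant at α = 0.01.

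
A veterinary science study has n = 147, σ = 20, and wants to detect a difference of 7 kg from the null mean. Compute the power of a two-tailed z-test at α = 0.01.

SE = σ/√n = 20/√147 = 1.65. Non-centrality λ = d/SE = 7/1.65 = 4.244. Power ≈ Φ(λ - z_{α/2}) = Φ(4.244 - 2.576) = Φ(1.668) = 0.952.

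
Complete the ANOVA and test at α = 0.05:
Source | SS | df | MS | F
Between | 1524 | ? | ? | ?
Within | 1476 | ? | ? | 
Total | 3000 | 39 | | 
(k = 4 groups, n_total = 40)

df_between = 3, df_within = 36. MS_between = 508.0, MS_within = 41.0. F = 12.39, F_crit ≈ 2.866. Reject H₀.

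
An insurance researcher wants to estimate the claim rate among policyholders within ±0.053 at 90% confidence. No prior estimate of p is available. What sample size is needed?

Conservative approach: use p = 0.5 (maximizes p(1-p) = 0.25). n = z²(0.25)/E² = 1.645²×0.25/0.053² = 240.8 → n = 241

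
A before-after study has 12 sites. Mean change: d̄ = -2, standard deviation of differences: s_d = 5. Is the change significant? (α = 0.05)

t = d̄/(s_d/√n) = -2/(5/√12) = -1.386. df = 11, critical t = ±2.201. Fail to reject H₀.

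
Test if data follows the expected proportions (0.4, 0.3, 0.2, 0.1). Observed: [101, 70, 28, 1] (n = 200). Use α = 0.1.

Expected: [80.0, 60.0, 40.0, 20.0]. χ² = 28.829. df = 3, critical = 6.251. Reject H₀.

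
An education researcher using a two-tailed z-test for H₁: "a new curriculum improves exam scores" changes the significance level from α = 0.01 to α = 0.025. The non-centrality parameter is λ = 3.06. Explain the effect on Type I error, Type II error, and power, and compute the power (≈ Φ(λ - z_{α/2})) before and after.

Increasing α from 0.01 to 0.025:
• Type I error rate increases (α is the Type I rate by definition).
• Critical value moves from z_{α/2} = 2.576 to 2.241, so power = Φ(λ - z_{α/2}) goes from Φ(3.06 - 2.576) = 0.686 to Φ(3.06 - 2.241) = 0.794.
• Type II error rate β = 1 - power therefore decreases (0.314 → 0.206).
Appropriate when false negatives are costly — here, keeping the old curriculum when the new one would have helped students.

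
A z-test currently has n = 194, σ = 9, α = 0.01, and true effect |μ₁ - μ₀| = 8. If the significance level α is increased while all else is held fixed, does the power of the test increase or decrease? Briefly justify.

Power increases: a larger α lowers the critical value, so more of the H₁ sampling distribution falls in the rejection region.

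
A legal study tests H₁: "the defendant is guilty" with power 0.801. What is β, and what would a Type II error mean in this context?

β = 1 - power = 1 - 0.801 = 0.199. A Type II error is failing to reject H₀ when H₀ is false (false negative) — here, failing to conclude that the defendant is guilty when in fact it is true. Consequence: acquitting a guilty person.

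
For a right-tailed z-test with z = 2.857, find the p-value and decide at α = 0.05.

p = P(Z > 2.857) = 1 - Φ(2.857) ≈ 0.0021. Since p < 0.05, reject H₀ (significant) at α = 0.05.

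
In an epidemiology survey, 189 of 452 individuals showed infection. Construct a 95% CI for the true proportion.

p̂ = 0.418. CI = p̂ ± z*√(p̂(1-p̂)/n) = (0.373, 0.464)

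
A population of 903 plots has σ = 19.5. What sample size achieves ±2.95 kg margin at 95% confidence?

Without FPC: n₀ = (1.96×19.5/2.95)² = 167.856. With FPC: n = n₀N/(n₀+N-1) = 141.7 → n = 142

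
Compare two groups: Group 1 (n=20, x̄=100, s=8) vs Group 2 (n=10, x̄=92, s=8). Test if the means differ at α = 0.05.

Pooled sp = 8.0. t = 2.582, df = 28. Critical t = ±2.048. Reject H₀.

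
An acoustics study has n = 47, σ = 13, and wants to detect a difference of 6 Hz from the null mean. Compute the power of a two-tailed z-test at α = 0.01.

SE = σ/√n = 13/√47 = 1.896. Non-centrality λ = d/SE = 6/1.896 = 3.164. Power ≈ Φ(λ - z_{α/2}) = Φ(3.164 - 2.576) = Φ(0.588) = 0.722.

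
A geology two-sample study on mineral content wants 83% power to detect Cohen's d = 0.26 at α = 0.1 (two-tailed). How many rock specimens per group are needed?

z_{α/2} = 1.645, z_β = Φ⁻¹(0.83) = 0.954. For small effect (d = 0.26): n per group = 2(z_{α/2} + z_β)²/d² = 2(1.645 + 0.954)²/0.26² = 199.8 → 200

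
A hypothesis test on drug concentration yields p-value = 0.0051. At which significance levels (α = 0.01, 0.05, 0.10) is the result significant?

p = 0.0051. Significant at: α = 0.01, 0.05, 0.1.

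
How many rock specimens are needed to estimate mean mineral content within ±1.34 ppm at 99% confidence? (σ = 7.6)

n = (z*σ/E)² = (2.576×7.6/1.34)² = 213.5 → n = 214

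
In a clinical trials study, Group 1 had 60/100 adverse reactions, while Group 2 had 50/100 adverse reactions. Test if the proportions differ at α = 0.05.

p̂₁ = 0.6, p̂₂ = 0.5, pooled p̂ = 0.55. z = 1.421. Critical: ±1.96. Fail to reject H₀.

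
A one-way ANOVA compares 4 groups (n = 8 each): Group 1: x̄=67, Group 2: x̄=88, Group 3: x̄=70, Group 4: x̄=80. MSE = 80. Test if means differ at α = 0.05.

Grand mean = 76.25. SS_between = 2214.0, MS_between = 738.0. F = 9.225, F_crit ≈ 2.947. Reject H₀.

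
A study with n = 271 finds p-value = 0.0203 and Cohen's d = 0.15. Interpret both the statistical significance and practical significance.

Statistically significant (p = 0.0203 < 0.05). Cohen's d = 0.15 indicates a very small effect size. Both statistical and practical significance should be considered.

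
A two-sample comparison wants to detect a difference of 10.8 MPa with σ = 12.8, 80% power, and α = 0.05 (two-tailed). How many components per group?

n per group = 2(z_α/2 + z_β)²σ²/d² = 2×(1.96 + 0.84)²×12.8²/10.8² = 22.03 → n = 23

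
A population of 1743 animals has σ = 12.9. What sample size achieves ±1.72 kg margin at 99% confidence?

Without FPC: n₀ = (2.576×12.9/1.72)² = 373.262. With FPC: n = n₀N/(n₀+N-1) = 307.6 → n = 308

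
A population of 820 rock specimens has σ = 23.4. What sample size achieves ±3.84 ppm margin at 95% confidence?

Without FPC: n₀ = (1.96×23.4/3.84)² = 142.653. With FPC: n = n₀N/(n₀+N-1) = 121.6 → n = 122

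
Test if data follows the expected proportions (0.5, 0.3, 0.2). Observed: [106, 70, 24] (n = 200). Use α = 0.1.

Expected: [100.0, 60.0, 40.0]. χ² = 8.427. df = 2, critical = 4.605. Reject H₀.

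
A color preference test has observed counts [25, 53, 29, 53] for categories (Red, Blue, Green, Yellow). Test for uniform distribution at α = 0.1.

Expected = 40 each. χ² = Σ(O-E)²/E = 17.1. df = 3, critical value = 6.251. Reject H₀.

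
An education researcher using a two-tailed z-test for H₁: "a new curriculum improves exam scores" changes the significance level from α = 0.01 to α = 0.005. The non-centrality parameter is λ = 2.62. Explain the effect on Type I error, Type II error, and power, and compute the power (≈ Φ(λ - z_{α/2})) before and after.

Decreasing α from 0.01 to 0.005:
• Type I error rate decreases (α is the Type I rate by definition).
• Critical value moves from z_{α/2} = 2.576 to 2.807, so power = Φ(λ - z_{α/2}) goes from Φ(2.62 - 2.576) = 0.518 to Φ(2.62 - 2.807) = 0.426.
• Type II error rate β = 1 - power therefore increases (0.482 → 0.574).
Appropriate when false positives are costly — here, adopting a curriculum that gives no real benefit — disruption for nothing.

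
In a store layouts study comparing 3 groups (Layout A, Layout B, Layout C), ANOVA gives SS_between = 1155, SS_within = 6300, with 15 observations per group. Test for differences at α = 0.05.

df_between = 2, df_within = 42. F = MS_between/MS_within = 577.5/150.0 = 3.85. F_crit ≈ 3.22. Reject H₀. At least one mean differs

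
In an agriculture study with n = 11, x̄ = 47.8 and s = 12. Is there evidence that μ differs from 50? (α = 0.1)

t = (x̄ - μ₀)/(s/√n) = (47.8 - 50)/(12/√11) = -0.608. df = 10, critical t = ±1.812. Fail to reject H₀.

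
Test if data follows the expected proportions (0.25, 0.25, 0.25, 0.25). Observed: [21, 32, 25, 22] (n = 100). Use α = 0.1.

Expected: [25.0, 25.0, 25.0, 25.0]. χ² = 2.96. df = 3, critical = 6.251. Fail to reject H₀.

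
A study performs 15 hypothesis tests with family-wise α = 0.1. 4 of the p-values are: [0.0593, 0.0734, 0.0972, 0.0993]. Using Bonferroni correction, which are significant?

Bonferroni α = 0.1/15 = 0.00667. None of the given p-values are significant.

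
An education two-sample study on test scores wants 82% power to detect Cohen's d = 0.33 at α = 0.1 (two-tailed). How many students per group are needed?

z_{α/2} = 1.645, z_β = Φ⁻¹(0.82) = 0.915. For small effect (d = 0.33): n per group = 2(z_{α/2} + z_β)²/d² = 2(1.645 + 0.915)²/0.33² = 120.4 → 121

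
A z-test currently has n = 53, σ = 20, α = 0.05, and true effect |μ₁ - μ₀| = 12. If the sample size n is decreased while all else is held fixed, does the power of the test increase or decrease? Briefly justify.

Power decreases: a smaller n inflates the standard error σ/√n, pulling the sampling distribution under H₁ back toward the critical value.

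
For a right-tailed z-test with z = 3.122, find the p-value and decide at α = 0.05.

p = P(Z > 3.122) = 1 - Φ(3.122) ≈ 0.0009. Since p < 0.05, reject H₀ (significant) at α = 0.05.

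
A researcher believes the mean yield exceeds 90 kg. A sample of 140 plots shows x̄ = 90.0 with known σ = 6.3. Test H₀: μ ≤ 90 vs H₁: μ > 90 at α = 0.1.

z = 0.0. Critical value: 1.28. Fail to reject H₀.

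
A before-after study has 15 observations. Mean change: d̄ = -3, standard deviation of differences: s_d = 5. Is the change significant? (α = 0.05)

t = d̄/(s_d/√n) = -3/(5/√15) = -2.324. df = 14, critical t = ±2.145. Reject H₀.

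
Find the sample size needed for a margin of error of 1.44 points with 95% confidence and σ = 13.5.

n = (z*σ/E)² = (1.96×13.5/1.44)² = 337.6 → n = 338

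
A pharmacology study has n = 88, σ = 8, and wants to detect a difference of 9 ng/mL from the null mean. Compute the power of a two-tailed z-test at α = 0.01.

SE = σ/√n = 8/√88 = 0.853. Non-centrality λ = d/SE = 9/0.853 = 10.553. Power ≈ Φ(λ - z_{α/2}) = Φ(10.553 - 2.576) = Φ(7.977) = 1.0.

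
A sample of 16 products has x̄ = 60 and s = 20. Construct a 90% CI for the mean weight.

CI = x̄ ± t*(s/√n) = 60 ± 1.753(20/√16) = (51.23, 68.77)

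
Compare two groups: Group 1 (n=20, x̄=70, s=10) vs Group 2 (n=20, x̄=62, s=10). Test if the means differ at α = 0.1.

Pooled sp = 10.0. t = 2.53, df = 38. Critical t = ±1.686. Reject H₀.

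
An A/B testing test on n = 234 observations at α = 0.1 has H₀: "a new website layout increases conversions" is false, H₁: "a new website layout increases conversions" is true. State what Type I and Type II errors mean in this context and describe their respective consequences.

Type I (false positive): concluding that a new website layout increases conversions when it is not — rolling out a layout that doesn't actually help — wasted engineering effort. Type II (false negative): failing to conclude that a new website layout increases conversions when it is — discarding a layout that would have improved conversions — lost revenue. Which is costlier depends on domain priorities and is a judgement call rather than a statistical fact.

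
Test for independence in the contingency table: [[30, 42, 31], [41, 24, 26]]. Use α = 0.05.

χ² = 6.334. df = 2, critical = 5.991. Reject H₀. Variables are dependent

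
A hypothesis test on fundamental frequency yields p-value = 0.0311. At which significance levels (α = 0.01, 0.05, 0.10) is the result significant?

p = 0.0311. Significant at: α = 0.05, 0.1.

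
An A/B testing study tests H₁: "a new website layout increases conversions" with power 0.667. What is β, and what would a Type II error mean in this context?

β = 1 - power = 1 - 0.667 = 0.333. A Type II error is failing to reject H₀ when H₀ is false (false negative) — here, failing to conclude that a new website layout increases conversions when in fact it is true. Consequence: discarding a layout that would have improved conversions — lost revenue.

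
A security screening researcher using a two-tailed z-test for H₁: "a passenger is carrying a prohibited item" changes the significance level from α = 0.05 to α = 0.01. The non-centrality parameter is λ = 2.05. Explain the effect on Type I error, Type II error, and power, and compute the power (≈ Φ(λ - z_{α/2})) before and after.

Decreasing α from 0.05 to 0.01:
• Type I error rate decreases (α is the Type I rate by definition).
• Critical value moves from z_{α/2} = 1.96 to 2.576, so power = Φ(λ - z_{α/2}) goes from Φ(2.05 - 1.96) = 0.536 to Φ(2.05 - 2.576) = 0.299.
• Type II error rate β = 1 - power therefore increases (0.464 → 0.701).
Appropriate when false positives are costly — here, detaining an innocent passenger — delay and inconvenience.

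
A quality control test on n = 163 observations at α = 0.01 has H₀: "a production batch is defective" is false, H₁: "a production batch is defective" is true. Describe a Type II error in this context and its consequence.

Type II error: failing to reject H₀ when it is false — concluding that a production batch is defective is not supported when in fact it is. Consequence: shipping a defective batch — faulty products reach customers.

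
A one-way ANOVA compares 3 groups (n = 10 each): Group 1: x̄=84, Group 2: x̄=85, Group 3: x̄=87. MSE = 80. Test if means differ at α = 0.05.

Grand mean = 85.33. SS_between = 46.67, MS_between = 23.33. F = 0.292, F_crit ≈ 3.354. Fail to reject H₀.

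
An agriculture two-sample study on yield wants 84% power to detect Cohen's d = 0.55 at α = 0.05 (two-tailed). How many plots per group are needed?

z_{α/2} = 1.96, z_β = Φ⁻¹(0.84) = 0.994. For medium effect (d = 0.55): n per group = 2(z_{α/2} + z_β)²/d² = 2(1.96 + 0.994)²/0.55² = 57.7 → 58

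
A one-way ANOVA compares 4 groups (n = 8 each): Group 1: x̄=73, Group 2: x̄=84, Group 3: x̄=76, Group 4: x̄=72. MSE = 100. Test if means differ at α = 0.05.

Grand mean = 76.25. SS_between = 710.0, MS_between = 236.67. F = 2.367, F_crit ≈ 2.947. Fail to reject H₀.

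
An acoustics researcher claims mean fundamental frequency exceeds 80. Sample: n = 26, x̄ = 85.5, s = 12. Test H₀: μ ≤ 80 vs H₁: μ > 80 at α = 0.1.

t = (85.5 - 80)/(12/√26) = 2.337, df = 25. Critical t = 1.316. Reject H₀.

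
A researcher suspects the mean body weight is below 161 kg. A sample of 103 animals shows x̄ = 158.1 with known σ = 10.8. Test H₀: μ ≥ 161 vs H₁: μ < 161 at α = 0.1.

z = -2.725. Critical value: -1.28. Reject H₀.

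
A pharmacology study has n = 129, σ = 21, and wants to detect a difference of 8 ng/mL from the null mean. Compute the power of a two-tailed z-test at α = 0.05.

SE = σ/√n = 21/√129 = 1.849. Non-centrality λ = d/SE = 8/1.849 = 4.327. Power ≈ Φ(λ - z_{α/2}) = Φ(4.327 - 1.96) = Φ(2.367) = 0.991.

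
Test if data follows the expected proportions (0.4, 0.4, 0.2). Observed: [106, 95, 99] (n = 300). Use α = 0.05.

Expected: [120.0, 120.0, 60.0]. χ² = 32.192. df = 2, critical = 5.991. Reject H₀.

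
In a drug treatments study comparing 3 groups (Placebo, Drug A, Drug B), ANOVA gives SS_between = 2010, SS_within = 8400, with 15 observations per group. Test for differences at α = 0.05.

df_between = 2, df_within = 42. F = MS_between/MS_within = 1005.0/200.0 = 5.025. F_crit ≈ 3.22. Reject H₀. At least one mean differs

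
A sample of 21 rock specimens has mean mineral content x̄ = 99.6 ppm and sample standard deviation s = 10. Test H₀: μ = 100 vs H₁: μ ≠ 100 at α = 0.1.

t = (x̄ - μ₀)/(s/√n) = (99.6 - 100)/(10/√21) = -0.183. df = 20, critical t = ±1.725. Fail to reject H₀.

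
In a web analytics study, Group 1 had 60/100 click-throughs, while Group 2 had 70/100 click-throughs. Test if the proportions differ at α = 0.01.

p̂₁ = 0.6, p̂₂ = 0.7, pooled p̂ = 0.65. z = -1.482. Critical: ±2.576. Fail to reject H₀.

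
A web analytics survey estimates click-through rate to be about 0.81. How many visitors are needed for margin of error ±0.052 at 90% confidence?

n = z²p(1-p)/E² = 1.645²×0.81×0.19/0.052² = 154.02 → n = 155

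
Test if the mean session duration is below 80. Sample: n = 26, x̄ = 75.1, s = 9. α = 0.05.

t = (75.1 - 80)/(9/√26) = -2.776, df = 25. Critical t = -1.708. Reject H₀.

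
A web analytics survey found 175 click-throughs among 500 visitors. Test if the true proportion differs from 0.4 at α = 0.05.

p̂ = 0.35, p₀ = 0.4. z = (p̂ - p₀)/√(p₀(1-p₀)/n) = -2.282. Critical: ±1.96. Reject H₀.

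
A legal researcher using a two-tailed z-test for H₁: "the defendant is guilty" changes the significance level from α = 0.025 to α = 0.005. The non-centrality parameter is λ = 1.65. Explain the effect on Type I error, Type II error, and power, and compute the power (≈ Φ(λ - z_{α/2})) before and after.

Decreasing α from 0.025 to 0.005:
• Type I error rate decreases (α is the Type I rate by definition).
• Critical value moves from z_{α/2} = 2.241 to 2.807, so power = Φ(λ - z_{α/2}) goes from Φ(1.65 - 2.241) = 0.277 to Φ(1.65 - 2.807) = 0.124.
• Type II error rate β = 1 - power therefore increases (0.723 → 0.876).
Appropriate when false positives are costly — here, convicting an innocent person.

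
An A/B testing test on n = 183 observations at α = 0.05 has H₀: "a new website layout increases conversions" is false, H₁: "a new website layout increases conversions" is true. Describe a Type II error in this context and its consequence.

Type II error: failing to reject H₀ when it is false — concluding that a new website layout increases conversions is not supported when in fact it is. Consequence: discarding a layout that would have improved conversions — lost revenue.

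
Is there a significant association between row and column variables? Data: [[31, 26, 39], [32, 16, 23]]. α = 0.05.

χ² = 2.847. df = 2, critical = 5.991. Fail to reject H₀. No evidence of dependence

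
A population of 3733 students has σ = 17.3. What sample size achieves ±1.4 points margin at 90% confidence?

Without FPC: n₀ = (1.645×17.3/1.4)² = 413.207. With FPC: n = n₀N/(n₀+N-1) = 372.1 → n = 373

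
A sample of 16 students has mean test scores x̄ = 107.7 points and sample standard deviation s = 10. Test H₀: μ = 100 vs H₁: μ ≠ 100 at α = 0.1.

t = (x̄ - μ₀)/(s/√n) = (107.7 - 100)/(10/√16) = 3.08. df = 15, critical t = ±1.753. Reject H₀.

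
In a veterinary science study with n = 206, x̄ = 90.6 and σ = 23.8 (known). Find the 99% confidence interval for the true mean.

CI = x̄ ± z*(σ/√n) = 90.6 ± 2.576(23.8/√206) = 90.6 ± 4.27 = (86.33, 94.87)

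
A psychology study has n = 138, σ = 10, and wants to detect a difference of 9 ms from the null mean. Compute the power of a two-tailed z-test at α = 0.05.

SE = σ/√n = 10/√138 = 0.851. Non-centrality λ = d/SE = 9/0.851 = 10.573. Power ≈ Φ(λ - z_{α/2}) = Φ(10.573 - 1.96) = Φ(8.613) = 1.0.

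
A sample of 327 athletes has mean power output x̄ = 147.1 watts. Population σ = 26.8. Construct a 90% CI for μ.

CI = x̄ ± z*(σ/√n) = 147.1 ± 1.645(26.8/√327) = 147.1 ± 2.44 = (144.66, 149.54)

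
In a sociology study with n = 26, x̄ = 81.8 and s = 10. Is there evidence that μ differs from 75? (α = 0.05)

t = (x̄ - μ₀)/(s/√n) = (81.8 - 75)/(10/√26) = 3.467. df = 25, critical t = ±2.06. Reject H₀.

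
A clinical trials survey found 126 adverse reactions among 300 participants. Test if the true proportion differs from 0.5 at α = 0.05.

p̂ = 0.42, p₀ = 0.5. z = (p̂ - p₀)/√(p₀(1-p₀)/n) = -2.771. Critical: ±1.96. Reject H₀.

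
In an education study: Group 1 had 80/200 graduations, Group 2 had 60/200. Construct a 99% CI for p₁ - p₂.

p̂₁ = 0.4, p̂₂ = 0.3. Difference = 0.1. CI = (-0.022, 0.222)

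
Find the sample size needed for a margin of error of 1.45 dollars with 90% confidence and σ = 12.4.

n = (z*σ/E)² = (1.645×12.4/1.45)² = 197.9 → n = 198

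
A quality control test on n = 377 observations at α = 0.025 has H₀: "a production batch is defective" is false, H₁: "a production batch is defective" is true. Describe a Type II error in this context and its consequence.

Type II error: failing to reject H₀ when it is false — concluding that a production batch is defective is not supported when in fact it is. Consequence: shipping a defective batch — faulty products reach customers.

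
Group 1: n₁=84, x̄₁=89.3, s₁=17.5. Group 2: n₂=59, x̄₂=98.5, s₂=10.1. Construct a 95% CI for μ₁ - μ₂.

Difference = -9.2. SE = √(17.5²/84 + 10.1²/59) = 2.318. CI = (-13.74, -4.66)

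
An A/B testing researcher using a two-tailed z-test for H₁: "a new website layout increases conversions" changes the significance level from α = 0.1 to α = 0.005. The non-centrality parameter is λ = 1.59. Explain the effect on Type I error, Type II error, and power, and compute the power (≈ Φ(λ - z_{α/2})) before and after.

Decreasing α from 0.1 to 0.005:
• Type I error rate decreases (α is the Type I rate by definition).
• Critical value moves from z_{α/2} = 1.645 to 2.807, so power = Φ(λ - z_{α/2}) goes from Φ(1.59 - 1.645) = 0.478 to Φ(1.59 - 2.807) = 0.112.
• Type II error rate β = 1 - power therefore increases (0.522 → 0.888).
Appropriate when false positives are costly — here, rolling out a layout that doesn't actually help — wasted engineering effort.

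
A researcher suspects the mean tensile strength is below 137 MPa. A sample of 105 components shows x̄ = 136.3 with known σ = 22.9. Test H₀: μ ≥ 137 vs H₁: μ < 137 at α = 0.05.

z = -0.313. Critical value: -1.645. Fail to reject H₀.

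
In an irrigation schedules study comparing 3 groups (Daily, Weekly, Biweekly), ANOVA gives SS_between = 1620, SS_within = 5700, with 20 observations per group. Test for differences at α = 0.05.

df_between = 2, df_within = 57. F = MS_between/MS_within = 810.0/100.0 = 8.1. F_crit ≈ 3.159. Reject H₀. At least one mean differs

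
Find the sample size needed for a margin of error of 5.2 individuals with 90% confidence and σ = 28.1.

n = (z*σ/E)² = (1.645×28.1/5.2)² = 79.02 → n = 80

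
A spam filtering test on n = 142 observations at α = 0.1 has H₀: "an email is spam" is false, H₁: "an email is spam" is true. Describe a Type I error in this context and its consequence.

Type I error: rejecting H₀ when it is true — concluding that an email is spam when in fact it is not. Consequence: a legitimate email is sent to the spam folder and the user misses it.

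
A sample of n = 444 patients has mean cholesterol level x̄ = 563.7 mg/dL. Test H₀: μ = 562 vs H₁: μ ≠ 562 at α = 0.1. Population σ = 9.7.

z = (x̄ - μ₀)/(σ/√n) = (563.7 - 562)/(9.7/√444) = 3.693. Critical value: ±1.645. Since |3.693| > 1.645, Reject H₀.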